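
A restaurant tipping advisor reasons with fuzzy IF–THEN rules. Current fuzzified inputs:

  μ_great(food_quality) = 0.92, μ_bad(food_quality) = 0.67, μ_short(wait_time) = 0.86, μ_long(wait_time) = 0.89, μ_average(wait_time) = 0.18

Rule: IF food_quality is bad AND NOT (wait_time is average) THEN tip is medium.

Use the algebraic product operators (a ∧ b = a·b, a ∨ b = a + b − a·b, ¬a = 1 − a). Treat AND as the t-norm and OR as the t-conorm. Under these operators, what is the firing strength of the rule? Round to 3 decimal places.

0.549

firing strength: bad=0.67, ¬average=1−0.18=0.82; AND[a·b] → w = 0.5494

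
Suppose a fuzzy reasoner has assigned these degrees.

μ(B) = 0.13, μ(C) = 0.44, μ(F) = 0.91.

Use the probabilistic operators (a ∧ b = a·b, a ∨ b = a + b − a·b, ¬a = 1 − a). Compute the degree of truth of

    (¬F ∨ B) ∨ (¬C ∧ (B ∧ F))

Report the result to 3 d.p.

¬F = 1 − 0.9100 = 0.0900
¬F ∨ B = a + b − a·b on (0.0900, 0.1300) = 0.2083
¬C = 1 − 0.4400 = 0.5600
B ∧ F = a·b on (0.1300, 0.9100) = 0.1183
¬C ∧ (B ∧ F) = a·b on (0.5600, 0.1183) = 0.0662
(¬F ∨ B) ∨ (¬C ∧ (B ∧ F)) = a + b − a·b on (0.2083, 0.0662) = 0.2607

0.261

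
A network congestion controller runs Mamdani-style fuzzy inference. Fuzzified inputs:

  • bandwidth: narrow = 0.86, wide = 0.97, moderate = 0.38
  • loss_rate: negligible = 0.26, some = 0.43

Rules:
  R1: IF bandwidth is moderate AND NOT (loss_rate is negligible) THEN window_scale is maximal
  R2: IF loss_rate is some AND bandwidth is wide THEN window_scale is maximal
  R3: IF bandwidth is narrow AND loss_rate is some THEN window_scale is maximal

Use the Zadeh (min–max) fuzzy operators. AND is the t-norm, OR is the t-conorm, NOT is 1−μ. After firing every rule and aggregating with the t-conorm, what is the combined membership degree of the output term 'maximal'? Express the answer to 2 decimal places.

R1: moderate=0.38, ¬negligible=1−0.26=0.74; AND[min(a, b)] → w = 0.38
R2: some=0.43, wide=0.97; AND[min(a, b)] → w = 0.43
R3: narrow=0.86, some=0.43; AND[min(a, b)] → w = 0.43
Rules with consequent 'maximal': {R1, R2, R3} → strengths 0.38, 0.43, 0.43
Aggregate via t-conorm [max(a, b)]: 0.43

0.43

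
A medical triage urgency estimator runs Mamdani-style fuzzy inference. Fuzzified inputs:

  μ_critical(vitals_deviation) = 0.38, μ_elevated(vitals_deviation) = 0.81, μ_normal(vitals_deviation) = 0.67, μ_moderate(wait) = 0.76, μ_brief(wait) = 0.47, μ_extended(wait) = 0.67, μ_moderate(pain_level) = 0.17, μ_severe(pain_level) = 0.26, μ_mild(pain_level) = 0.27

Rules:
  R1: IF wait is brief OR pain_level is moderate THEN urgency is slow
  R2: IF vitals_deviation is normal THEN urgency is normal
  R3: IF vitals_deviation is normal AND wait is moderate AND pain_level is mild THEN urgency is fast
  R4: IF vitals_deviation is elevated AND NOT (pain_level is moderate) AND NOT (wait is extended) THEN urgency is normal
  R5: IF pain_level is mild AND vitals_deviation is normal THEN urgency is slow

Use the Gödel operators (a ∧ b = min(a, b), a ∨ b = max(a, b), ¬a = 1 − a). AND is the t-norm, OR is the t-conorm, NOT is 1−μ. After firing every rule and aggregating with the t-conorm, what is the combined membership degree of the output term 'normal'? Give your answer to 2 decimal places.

0.67

R1: brief=0.47, moderate=0.17; OR[max(a, b)] → w = 0.47
R2: normal=0.67 → w = 0.67
R3: normal=0.67, moderate=0.76, mild=0.27; AND[min(a, b)] → w = 0.27
R4: elevated=0.81, ¬moderate=1−0.17=0.83, ¬extended=1−0.67=0.33; AND[min(a, b)] → w = 0.33
R5: mild=0.27, normal=0.67; AND[min(a, b)] → w = 0.27
Rules with consequent 'normal': {R2, R4} → strengths 0.67, 0.33
Aggregate via t-conorm [max(a, b)]: 0.67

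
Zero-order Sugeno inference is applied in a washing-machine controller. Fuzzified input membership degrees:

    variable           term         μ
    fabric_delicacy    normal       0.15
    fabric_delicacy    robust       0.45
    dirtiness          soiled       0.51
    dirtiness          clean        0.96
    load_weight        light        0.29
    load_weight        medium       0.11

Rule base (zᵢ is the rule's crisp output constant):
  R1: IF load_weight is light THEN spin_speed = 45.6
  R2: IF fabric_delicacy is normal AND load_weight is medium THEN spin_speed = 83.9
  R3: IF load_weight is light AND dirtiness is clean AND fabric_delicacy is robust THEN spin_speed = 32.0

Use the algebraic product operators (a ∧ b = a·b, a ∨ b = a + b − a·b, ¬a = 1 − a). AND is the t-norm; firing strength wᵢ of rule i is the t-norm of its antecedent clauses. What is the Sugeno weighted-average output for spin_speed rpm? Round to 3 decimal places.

43.118

R1 (z=45.6): light=0.29 → w = 0.2900
R2 (z=83.9): normal=0.15, medium=0.11; AND[a·b] → w = 0.0165
R3 (z=32.0): light=0.29, clean=0.96, robust=0.45; AND[a·b] → w = 0.1253
Weighted average = (0.2900·45.6 + 0.0165·83.9 + 0.1253·32.0) / (0.2900 + 0.0165 + 0.1253)
  = 18.6173 / 0.4318 = 43.118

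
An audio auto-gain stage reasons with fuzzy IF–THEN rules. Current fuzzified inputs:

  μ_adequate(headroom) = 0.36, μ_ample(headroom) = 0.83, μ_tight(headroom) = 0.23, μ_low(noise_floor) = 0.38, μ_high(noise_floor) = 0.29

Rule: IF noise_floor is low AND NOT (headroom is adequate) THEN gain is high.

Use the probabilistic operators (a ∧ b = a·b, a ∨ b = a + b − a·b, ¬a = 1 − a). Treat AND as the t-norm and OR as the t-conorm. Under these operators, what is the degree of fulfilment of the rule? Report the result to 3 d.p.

0.243

firing strength: low=0.38, ¬adequate=1−0.36=0.64; AND[a·b] → w = 0.2432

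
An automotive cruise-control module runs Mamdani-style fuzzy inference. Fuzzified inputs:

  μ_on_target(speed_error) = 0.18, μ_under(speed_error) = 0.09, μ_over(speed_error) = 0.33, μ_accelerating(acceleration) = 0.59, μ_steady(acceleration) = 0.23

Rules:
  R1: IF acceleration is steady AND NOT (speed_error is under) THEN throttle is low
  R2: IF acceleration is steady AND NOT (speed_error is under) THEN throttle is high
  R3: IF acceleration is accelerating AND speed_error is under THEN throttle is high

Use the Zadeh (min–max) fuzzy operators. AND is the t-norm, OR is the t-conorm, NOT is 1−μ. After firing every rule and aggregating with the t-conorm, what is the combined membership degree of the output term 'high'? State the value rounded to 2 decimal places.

0.23

R1: steady=0.23, ¬under=1−0.09=0.91; AND[min(a, b)] → w = 0.23
R2: steady=0.23, ¬under=1−0.09=0.91; AND[min(a, b)] → w = 0.23
R3: accelerating=0.59, under=0.09; AND[min(a, b)] → w = 0.09
Rules with consequent 'high': {R2, R3} → strengths 0.23, 0.09
Aggregate via t-conorm [max(a, b)]: 0.23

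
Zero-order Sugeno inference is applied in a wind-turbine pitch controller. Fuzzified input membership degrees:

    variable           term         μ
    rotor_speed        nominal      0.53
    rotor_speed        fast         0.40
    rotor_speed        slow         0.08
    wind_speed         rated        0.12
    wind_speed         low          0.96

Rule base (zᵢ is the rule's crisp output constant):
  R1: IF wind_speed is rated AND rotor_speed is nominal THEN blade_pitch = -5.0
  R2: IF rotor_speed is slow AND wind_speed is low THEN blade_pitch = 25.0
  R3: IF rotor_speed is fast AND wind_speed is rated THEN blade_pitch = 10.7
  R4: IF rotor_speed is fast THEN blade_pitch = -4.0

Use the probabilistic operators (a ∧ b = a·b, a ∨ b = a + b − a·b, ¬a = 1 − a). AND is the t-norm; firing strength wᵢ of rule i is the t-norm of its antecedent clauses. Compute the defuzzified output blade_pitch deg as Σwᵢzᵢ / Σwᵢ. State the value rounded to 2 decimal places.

0.88

R1 (z=-5.0): rated=0.12, nominal=0.53; AND[a·b] → w = 0.0636
R2 (z=25.0): slow=0.08, low=0.96; AND[a·b] → w = 0.0768
R3 (z=10.7): fast=0.40, rated=0.12; AND[a·b] → w = 0.0480
R4 (z=-4.0): fast=0.40 → w = 0.4000
Weighted average = (0.0636·-5.0 + 0.0768·25.0 + 0.0480·10.7 + 0.4000·-4.0) / (0.0636 + 0.0768 + 0.0480 + 0.4000)
  = 0.5156 / 0.5884 = 0.88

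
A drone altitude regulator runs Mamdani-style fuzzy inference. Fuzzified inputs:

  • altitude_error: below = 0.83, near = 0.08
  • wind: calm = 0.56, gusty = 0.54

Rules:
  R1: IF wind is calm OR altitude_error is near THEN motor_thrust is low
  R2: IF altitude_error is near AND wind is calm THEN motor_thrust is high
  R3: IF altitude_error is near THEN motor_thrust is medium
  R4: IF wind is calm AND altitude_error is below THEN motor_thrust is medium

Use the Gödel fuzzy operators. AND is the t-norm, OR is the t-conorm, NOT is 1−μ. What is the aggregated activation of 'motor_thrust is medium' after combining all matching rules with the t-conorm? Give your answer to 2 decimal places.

R1: calm=0.56, near=0.08; OR[max(a, b)] → w = 0.56
R2: near=0.08, calm=0.56; AND[min(a, b)] → w = 0.08
R3: near=0.08 → w = 0.08
R4: calm=0.56, below=0.83; AND[min(a, b)] → w = 0.56
Rules with consequent 'medium': {R3, R4} → strengths 0.08, 0.56
Aggregate via t-conorm [max(a, b)]: 0.56

0.56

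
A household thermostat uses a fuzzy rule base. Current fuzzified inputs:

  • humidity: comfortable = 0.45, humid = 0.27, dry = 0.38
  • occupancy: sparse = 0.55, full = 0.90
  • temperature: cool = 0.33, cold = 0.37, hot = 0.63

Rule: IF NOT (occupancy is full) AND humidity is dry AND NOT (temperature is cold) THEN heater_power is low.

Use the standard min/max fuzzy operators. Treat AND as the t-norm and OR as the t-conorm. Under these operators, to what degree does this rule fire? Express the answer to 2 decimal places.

firing strength: ¬full=1−0.90=0.10, dry=0.38, ¬cold=1−0.37=0.63; AND[min(a, b)] → w = 0.10

0.10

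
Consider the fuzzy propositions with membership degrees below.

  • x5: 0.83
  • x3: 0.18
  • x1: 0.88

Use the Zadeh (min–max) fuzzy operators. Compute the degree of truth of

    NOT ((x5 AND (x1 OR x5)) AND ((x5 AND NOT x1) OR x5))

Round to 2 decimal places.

0.17

x1 OR x5 = max(a, b) on (0.88, 0.83) = 0.88
x5 AND (x1 OR x5) = min(a, b) on (0.83, 0.88) = 0.83
NOT x1 = 1 − 0.88 = 0.12
x5 AND NOT x1 = min(a, b) on (0.83, 0.12) = 0.12
(x5 AND NOT x1) OR x5 = max(a, b) on (0.12, 0.83) = 0.83
(x5 AND (x1 OR x5)) AND ((x5 AND NOT x1) OR x5) = min(a, b) on (0.83, 0.83) = 0.83
NOT ((x5 AND (x1 OR x5)) AND ((x5 AND NOT x1) OR x5)) = 1 − 0.83 = 0.17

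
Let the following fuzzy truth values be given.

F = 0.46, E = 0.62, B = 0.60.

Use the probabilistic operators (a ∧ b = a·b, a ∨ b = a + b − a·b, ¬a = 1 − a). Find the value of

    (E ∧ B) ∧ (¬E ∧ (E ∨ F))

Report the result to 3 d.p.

E ∧ B = a·b on (0.6200, 0.6000) = 0.3720
¬E = 1 − 0.6200 = 0.3800
E ∨ F = a + b − a·b on (0.6200, 0.4600) = 0.7948
¬E ∧ (E ∨ F) = a·b on (0.3800, 0.7948) = 0.3020
(E ∧ B) ∧ (¬E ∧ (E ∨ F)) = a·b on (0.3720, 0.3020) = 0.1124

0.112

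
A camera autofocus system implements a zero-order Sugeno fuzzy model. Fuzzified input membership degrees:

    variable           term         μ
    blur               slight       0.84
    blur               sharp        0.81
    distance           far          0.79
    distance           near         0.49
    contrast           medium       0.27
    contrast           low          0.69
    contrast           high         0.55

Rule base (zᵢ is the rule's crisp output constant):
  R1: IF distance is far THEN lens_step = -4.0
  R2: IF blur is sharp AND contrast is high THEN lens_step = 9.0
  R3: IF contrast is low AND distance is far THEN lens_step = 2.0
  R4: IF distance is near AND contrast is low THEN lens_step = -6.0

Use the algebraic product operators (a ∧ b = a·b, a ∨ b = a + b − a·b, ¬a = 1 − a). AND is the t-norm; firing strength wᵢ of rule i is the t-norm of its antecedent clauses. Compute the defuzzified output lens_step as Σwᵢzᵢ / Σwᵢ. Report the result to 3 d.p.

-0.042

R1 (z=-4.0): far=0.79 → w = 0.7900
R2 (z=9.0): sharp=0.81, high=0.55; AND[a·b] → w = 0.4455
R3 (z=2.0): low=0.69, far=0.79; AND[a·b] → w = 0.5451
R4 (z=-6.0): near=0.49, low=0.69; AND[a·b] → w = 0.3381
Weighted average = (0.7900·-4.0 + 0.4455·9.0 + 0.5451·2.0 + 0.3381·-6.0) / (0.7900 + 0.4455 + 0.5451 + 0.3381)
  = -0.0889 / 2.1187 = -0.042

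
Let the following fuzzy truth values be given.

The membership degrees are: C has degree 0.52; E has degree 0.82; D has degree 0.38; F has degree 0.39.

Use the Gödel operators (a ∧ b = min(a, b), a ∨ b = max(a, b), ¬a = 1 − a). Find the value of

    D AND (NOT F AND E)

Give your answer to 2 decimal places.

0.38

NOT F = 1 − 0.39 = 0.61
NOT F AND E = min(a, b) on (0.61, 0.82) = 0.61
D AND (NOT F AND E) = min(a, b) on (0.38, 0.61) = 0.38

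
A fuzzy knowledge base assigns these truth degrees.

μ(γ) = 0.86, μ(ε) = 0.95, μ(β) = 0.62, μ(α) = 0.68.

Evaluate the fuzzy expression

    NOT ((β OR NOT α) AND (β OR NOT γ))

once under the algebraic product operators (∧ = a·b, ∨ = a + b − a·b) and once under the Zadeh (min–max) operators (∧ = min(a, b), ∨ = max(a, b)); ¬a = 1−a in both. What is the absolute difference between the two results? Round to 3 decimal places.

0.121

Under algebraic product:
  NOT α = 1 − 0.6800 = 0.3200
  β OR NOT α = a + b − a·b on (0.6200, 0.3200) = 0.7416
  NOT γ = 1 − 0.8600 = 0.1400
  β OR NOT γ = a + b − a·b on (0.6200, 0.1400) = 0.6732
  (β OR NOT α) AND (β OR NOT γ) = a·b on (0.7416, 0.6732) = 0.4992
  NOT ((β OR NOT α) AND (β OR NOT γ)) = 1 − 0.4992 = 0.5008
  → value = 0.5008
Under Zadeh (min–max):
  NOT α = 1 − 0.68 = 0.32
  β OR NOT α = max(a, b) on (0.62, 0.32) = 0.62
  NOT γ = 1 − 0.86 = 0.14
  β OR NOT γ = max(a, b) on (0.62, 0.14) = 0.62
  (β OR NOT α) AND (β OR NOT γ) = min(a, b) on (0.62, 0.62) = 0.62
  NOT ((β OR NOT α) AND (β OR NOT γ)) = 1 − 0.62 = 0.38
  → value = 0.3800
|0.5008 − 0.3800| = 0.121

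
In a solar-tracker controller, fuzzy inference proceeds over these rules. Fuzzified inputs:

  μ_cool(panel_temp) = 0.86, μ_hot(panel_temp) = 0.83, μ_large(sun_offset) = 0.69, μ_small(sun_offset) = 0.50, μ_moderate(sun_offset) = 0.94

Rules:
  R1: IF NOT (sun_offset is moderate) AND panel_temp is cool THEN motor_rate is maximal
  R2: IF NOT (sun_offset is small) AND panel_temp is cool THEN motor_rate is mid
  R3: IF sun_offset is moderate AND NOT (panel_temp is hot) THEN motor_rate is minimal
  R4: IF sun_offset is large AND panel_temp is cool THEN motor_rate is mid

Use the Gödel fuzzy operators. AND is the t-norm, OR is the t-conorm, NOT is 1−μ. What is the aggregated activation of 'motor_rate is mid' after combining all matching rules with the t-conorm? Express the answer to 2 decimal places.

R1: ¬moderate=1−0.94=0.06, cool=0.86; AND[min(a, b)] → w = 0.06
R2: ¬small=1−0.50=0.50, cool=0.86; AND[min(a, b)] → w = 0.50
R3: moderate=0.94, ¬hot=1−0.83=0.17; AND[min(a, b)] → w = 0.17
R4: large=0.69, cool=0.86; AND[min(a, b)] → w = 0.69
Rules with consequent 'mid': {R2, R4} → strengths 0.50, 0.69
Aggregate via t-conorm [max(a, b)]: 0.69

0.69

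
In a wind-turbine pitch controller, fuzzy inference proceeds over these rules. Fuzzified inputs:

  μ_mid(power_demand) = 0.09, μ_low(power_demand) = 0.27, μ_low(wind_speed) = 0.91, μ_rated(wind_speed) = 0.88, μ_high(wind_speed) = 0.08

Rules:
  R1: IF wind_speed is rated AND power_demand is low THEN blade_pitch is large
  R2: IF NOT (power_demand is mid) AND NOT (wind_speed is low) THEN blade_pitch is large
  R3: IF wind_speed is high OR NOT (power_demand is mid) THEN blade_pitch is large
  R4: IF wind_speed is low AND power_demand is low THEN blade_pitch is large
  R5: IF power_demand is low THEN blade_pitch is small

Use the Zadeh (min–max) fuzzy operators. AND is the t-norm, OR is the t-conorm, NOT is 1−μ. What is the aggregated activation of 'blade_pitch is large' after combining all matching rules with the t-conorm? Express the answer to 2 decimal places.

0.91

R1: rated=0.88, low=0.27; AND[min(a, b)] → w = 0.27
R2: ¬mid=1−0.09=0.91, ¬low=1−0.91=0.09; AND[min(a, b)] → w = 0.09
R3: high=0.08, ¬mid=1−0.09=0.91; OR[max(a, b)] → w = 0.91
R4: low=0.91, low=0.27; AND[min(a, b)] → w = 0.27
R5: low=0.27 → w = 0.27
Rules with consequent 'large': {R1, R2, R3, R4} → strengths 0.27, 0.09, 0.91, 0.27
Aggregate via t-conorm [max(a, b)]: 0.91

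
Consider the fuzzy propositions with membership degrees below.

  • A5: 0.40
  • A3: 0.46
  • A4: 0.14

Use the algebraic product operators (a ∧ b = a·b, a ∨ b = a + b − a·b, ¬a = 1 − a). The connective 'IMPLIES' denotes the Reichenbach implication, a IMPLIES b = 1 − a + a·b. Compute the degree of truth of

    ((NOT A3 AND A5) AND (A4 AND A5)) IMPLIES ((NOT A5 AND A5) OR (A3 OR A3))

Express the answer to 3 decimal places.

0.997

NOT A3 = 1 − 0.4600 = 0.5400
NOT A3 AND A5 = a·b on (0.5400, 0.4000) = 0.2160
A4 AND A5 = a·b on (0.1400, 0.4000) = 0.0560
(NOT A3 AND A5) AND (A4 AND A5) = a·b on (0.2160, 0.0560) = 0.0121
NOT A5 = 1 − 0.4000 = 0.6000
NOT A5 AND A5 = a·b on (0.6000, 0.4000) = 0.2400
A3 OR A3 = a + b − a·b on (0.4600, 0.4600) = 0.7084
(NOT A5 AND A5) OR (A3 OR A3) = a + b − a·b on (0.2400, 0.7084) = 0.7784
((NOT A3 AND A5) AND (A4 AND A5)) IMPLIES ((NOT A5 AND A5) OR (A3 OR A3))  [Reichenbach: 1 − a + a·b] with a=0.0121, b=0.7784 → 0.9973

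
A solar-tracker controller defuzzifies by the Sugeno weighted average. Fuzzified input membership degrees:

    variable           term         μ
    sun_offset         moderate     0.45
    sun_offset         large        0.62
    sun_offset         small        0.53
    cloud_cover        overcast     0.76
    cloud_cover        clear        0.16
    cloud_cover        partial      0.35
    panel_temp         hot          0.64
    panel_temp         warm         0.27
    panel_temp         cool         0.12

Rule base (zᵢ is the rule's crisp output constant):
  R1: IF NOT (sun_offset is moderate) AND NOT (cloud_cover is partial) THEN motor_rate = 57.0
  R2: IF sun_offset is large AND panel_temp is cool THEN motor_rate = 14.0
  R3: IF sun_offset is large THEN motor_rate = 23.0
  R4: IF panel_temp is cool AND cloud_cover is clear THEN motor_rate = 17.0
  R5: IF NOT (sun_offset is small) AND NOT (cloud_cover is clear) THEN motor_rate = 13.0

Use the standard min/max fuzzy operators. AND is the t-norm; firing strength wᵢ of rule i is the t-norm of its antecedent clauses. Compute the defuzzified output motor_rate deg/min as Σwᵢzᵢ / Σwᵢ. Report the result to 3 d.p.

29.489

R1 (z=57.0): ¬moderate=1−0.45=0.55, ¬partial=1−0.35=0.65; AND[min(a, b)] → w = 0.55
R2 (z=14.0): large=0.62, cool=0.12; AND[min(a, b)] → w = 0.12
R3 (z=23.0): large=0.62 → w = 0.62
R4 (z=17.0): cool=0.12, clear=0.16; AND[min(a, b)] → w = 0.12
R5 (z=13.0): ¬small=1−0.53=0.47, ¬clear=1−0.16=0.84; AND[min(a, b)] → w = 0.47
Weighted average = (0.55·57.0 + 0.12·14.0 + 0.62·23.0 + 0.12·17.0 + 0.47·13.0) / (0.55 + 0.12 + 0.62 + 0.12 + 0.47)
  = 55.4400 / 1.8800 = 29.489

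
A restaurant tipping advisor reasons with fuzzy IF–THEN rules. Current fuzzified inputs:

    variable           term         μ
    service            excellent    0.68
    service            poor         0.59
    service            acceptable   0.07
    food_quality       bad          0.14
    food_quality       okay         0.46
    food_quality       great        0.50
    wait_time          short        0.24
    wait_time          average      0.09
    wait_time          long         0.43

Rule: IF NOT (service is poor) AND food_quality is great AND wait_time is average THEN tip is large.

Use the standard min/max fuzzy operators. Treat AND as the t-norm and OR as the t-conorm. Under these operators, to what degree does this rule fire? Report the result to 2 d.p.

firing strength: ¬poor=1−0.59=0.41, great=0.50, average=0.09; AND[min(a, b)] → w = 0.09

0.09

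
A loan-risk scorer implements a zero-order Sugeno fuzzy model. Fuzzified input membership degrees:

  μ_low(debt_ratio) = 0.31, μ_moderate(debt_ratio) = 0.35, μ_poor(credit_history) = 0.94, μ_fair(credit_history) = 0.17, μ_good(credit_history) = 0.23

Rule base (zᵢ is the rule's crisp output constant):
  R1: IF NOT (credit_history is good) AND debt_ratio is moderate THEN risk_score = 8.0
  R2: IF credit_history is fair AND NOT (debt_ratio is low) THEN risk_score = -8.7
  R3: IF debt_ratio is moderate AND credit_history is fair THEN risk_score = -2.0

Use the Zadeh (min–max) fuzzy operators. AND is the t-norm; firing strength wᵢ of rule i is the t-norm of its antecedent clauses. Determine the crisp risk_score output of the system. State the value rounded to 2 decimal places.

1.42

R1 (z=8.0): ¬good=1−0.23=0.77, moderate=0.35; AND[min(a, b)] → w = 0.35
R2 (z=-8.7): fair=0.17, ¬low=1−0.31=0.69; AND[min(a, b)] → w = 0.17
R3 (z=-2.0): moderate=0.35, fair=0.17; AND[min(a, b)] → w = 0.17
Weighted average = (0.35·8.0 + 0.17·-8.7 + 0.17·-2.0) / (0.35 + 0.17 + 0.17)
  = 0.9810 / 0.6900 = 1.42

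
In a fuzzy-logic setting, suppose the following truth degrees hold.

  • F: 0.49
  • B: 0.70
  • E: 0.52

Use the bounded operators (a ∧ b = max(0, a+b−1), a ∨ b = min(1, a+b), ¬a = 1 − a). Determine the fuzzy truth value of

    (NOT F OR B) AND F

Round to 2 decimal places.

NOT F = 1 − 0.49 = 0.51
NOT F OR B = min(1, a+b) on (0.51, 0.70) = 1.00
(NOT F OR B) AND F = max(0, a+b−1) on (1.00, 0.49) = 0.49

0.49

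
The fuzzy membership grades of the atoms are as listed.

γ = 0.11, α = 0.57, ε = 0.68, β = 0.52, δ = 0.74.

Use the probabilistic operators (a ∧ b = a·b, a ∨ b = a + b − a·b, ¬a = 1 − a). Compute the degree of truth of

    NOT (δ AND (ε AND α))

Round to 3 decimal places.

0.713

ε AND α = a·b on (0.6800, 0.5700) = 0.3876
δ AND (ε AND α) = a·b on (0.7400, 0.3876) = 0.2868
NOT (δ AND (ε AND α)) = 1 − 0.2868 = 0.7132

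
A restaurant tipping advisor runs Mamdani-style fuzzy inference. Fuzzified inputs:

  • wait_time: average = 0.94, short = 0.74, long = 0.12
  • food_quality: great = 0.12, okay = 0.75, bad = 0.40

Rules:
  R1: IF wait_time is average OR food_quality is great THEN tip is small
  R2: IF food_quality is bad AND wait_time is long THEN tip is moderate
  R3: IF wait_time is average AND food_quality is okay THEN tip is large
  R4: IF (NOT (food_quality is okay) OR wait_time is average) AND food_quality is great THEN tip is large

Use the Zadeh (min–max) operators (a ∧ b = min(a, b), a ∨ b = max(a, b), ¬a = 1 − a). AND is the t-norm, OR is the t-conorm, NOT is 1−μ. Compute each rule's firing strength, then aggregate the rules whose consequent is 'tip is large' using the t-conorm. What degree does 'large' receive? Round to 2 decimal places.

0.75

R1: average=0.94, great=0.12; OR[max(a, b)] → w = 0.94
R2: bad=0.40, long=0.12; AND[min(a, b)] → w = 0.12
R3: average=0.94, okay=0.75; AND[min(a, b)] → w = 0.75
R4: (¬okay=1−0.75=0.25 OR average=0.94) = 0.94; AND[min(a, b)] with great=0.12 → w = 0.12
Rules with consequent 'large': {R3, R4} → strengths 0.75, 0.12
Aggregate via t-conorm [max(a, b)]: 0.75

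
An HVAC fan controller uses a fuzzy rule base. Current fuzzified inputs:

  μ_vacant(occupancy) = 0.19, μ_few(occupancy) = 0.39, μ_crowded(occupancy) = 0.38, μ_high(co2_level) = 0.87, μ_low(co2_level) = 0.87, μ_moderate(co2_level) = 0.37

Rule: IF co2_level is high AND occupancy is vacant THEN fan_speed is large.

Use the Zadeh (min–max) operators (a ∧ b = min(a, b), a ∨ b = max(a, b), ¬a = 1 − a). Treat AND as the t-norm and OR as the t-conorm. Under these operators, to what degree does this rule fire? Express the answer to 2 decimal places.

0.19

firing strength: high=0.87, vacant=0.19; AND[min(a, b)] → w = 0.19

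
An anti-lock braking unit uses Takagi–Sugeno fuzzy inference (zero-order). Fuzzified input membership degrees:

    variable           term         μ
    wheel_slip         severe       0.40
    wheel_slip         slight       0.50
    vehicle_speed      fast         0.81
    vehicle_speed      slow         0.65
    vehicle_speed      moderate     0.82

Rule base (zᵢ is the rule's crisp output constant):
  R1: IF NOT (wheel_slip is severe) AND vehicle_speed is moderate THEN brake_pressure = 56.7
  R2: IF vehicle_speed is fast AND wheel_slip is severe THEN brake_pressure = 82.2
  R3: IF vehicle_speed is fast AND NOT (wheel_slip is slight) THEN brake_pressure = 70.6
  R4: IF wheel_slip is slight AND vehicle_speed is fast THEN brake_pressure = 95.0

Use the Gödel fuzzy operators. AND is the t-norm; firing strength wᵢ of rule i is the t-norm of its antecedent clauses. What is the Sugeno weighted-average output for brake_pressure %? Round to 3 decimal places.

R1 (z=56.7): ¬severe=1−0.40=0.60, moderate=0.82; AND[min(a, b)] → w = 0.60
R2 (z=82.2): fast=0.81, severe=0.40; AND[min(a, b)] → w = 0.40
R3 (z=70.6): fast=0.81, ¬slight=1−0.50=0.50; AND[min(a, b)] → w = 0.50
R4 (z=95.0): slight=0.50, fast=0.81; AND[min(a, b)] → w = 0.50
Weighted average = (0.60·56.7 + 0.40·82.2 + 0.50·70.6 + 0.50·95.0) / (0.60 + 0.40 + 0.50 + 0.50)
  = 149.7000 / 2.0000 = 74.850

74.850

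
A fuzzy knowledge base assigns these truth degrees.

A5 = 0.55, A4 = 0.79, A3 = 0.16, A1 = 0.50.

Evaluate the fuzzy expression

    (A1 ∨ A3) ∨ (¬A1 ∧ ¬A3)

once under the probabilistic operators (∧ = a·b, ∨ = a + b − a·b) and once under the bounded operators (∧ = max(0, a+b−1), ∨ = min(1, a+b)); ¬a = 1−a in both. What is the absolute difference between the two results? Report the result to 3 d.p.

0.244

Under probabilistic:
  A1 ∨ A3 = a + b − a·b on (0.5000, 0.1600) = 0.5800
  ¬A1 = 1 − 0.5000 = 0.5000
  ¬A3 = 1 − 0.1600 = 0.8400
  ¬A1 ∧ ¬A3 = a·b on (0.5000, 0.8400) = 0.4200
  (A1 ∨ A3) ∨ (¬A1 ∧ ¬A3) = a + b − a·b on (0.5800, 0.4200) = 0.7564
  → value = 0.7564
Under bounded:
  A1 ∨ A3 = min(1, a+b) on (0.50, 0.16) = 0.66
  ¬A1 = 1 − 0.50 = 0.50
  ¬A3 = 1 − 0.16 = 0.84
  ¬A1 ∧ ¬A3 = max(0, a+b−1) on (0.50, 0.84) = 0.34
  (A1 ∨ A3) ∨ (¬A1 ∧ ¬A3) = min(1, a+b) on (0.66, 0.34) = 1.00
  → value = 1.0000
|0.7564 − 1.0000| = 0.244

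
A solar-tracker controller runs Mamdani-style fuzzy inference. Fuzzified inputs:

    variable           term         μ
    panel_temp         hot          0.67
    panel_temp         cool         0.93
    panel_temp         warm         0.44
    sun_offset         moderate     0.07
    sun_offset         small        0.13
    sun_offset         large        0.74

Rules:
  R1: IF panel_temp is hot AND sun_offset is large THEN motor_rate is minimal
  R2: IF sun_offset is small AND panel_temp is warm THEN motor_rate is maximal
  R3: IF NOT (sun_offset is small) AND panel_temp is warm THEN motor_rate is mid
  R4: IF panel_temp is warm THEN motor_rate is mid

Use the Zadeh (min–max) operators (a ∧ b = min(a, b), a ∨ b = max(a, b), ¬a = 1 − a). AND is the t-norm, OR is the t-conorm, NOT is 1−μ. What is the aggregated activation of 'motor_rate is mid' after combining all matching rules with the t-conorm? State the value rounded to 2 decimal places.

R1: hot=0.67, large=0.74; AND[min(a, b)] → w = 0.67
R2: small=0.13, warm=0.44; AND[min(a, b)] → w = 0.13
R3: ¬small=1−0.13=0.87, warm=0.44; AND[min(a, b)] → w = 0.44
R4: warm=0.44 → w = 0.44
Rules with consequent 'mid': {R3, R4} → strengths 0.44, 0.44
Aggregate via t-conorm [max(a, b)]: 0.44

0.44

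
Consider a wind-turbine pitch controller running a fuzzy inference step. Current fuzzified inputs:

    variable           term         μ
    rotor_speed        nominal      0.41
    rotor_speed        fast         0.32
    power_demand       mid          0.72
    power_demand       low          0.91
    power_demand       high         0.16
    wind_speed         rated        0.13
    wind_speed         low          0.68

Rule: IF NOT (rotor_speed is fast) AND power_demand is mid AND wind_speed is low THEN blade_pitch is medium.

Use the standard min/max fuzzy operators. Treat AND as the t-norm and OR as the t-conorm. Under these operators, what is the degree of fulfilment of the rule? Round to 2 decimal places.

0.68

firing strength: ¬fast=1−0.32=0.68, mid=0.72, low=0.68; AND[min(a, b)] → w = 0.68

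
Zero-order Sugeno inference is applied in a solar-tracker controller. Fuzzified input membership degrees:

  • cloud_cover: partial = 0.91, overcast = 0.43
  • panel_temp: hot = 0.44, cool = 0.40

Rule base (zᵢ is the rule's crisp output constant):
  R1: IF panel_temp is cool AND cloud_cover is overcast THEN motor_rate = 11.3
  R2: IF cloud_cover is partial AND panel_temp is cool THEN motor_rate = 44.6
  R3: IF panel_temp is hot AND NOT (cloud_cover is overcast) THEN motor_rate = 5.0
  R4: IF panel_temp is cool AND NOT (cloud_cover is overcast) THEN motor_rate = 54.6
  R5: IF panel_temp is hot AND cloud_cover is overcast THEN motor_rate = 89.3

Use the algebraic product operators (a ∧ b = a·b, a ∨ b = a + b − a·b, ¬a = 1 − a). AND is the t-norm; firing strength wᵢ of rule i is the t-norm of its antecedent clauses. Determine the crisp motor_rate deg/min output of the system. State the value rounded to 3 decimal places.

R1 (z=11.3): cool=0.40, overcast=0.43; AND[a·b] → w = 0.1720
R2 (z=44.6): partial=0.91, cool=0.40; AND[a·b] → w = 0.3640
R3 (z=5.0): hot=0.44, ¬overcast=1−0.43=0.57; AND[a·b] → w = 0.2508
R4 (z=54.6): cool=0.40, ¬overcast=1−0.43=0.57; AND[a·b] → w = 0.2280
R5 (z=89.3): hot=0.44, overcast=0.43; AND[a·b] → w = 0.1892
Weighted average = (0.1720·11.3 + 0.3640·44.6 + 0.2508·5.0 + 0.2280·54.6 + 0.1892·89.3) / (0.1720 + 0.3640 + 0.2508 + 0.2280 + 0.1892)
  = 48.7764 / 1.2040 = 40.512

40.512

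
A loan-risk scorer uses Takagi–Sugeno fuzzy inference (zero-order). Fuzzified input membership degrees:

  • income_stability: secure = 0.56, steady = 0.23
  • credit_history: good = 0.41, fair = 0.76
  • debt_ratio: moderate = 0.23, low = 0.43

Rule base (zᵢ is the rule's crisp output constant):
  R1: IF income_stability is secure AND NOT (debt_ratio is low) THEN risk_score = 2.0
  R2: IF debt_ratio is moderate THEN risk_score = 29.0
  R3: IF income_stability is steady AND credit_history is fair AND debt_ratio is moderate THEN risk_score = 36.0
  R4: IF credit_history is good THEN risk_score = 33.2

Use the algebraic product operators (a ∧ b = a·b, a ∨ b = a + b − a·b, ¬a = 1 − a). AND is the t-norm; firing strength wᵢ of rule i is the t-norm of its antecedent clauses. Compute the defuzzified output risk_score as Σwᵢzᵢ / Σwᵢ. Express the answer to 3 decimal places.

22.381

R1 (z=2.0): secure=0.56, ¬low=1−0.43=0.57; AND[a·b] → w = 0.3192
R2 (z=29.0): moderate=0.23 → w = 0.2300
R3 (z=36.0): steady=0.23, fair=0.76, moderate=0.23; AND[a·b] → w = 0.0402
R4 (z=33.2): good=0.41 → w = 0.4100
Weighted average = (0.3192·2.0 + 0.2300·29.0 + 0.0402·36.0 + 0.4100·33.2) / (0.3192 + 0.2300 + 0.0402 + 0.4100)
  = 22.3677 / 0.9994 = 22.381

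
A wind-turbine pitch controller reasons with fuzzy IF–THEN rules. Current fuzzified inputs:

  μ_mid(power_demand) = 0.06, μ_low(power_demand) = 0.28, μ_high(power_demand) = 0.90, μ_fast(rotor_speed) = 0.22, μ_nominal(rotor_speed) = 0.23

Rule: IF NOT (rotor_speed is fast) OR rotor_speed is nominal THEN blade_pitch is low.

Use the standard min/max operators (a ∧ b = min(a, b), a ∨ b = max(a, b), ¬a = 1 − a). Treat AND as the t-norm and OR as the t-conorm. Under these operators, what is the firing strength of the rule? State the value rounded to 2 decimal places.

firing strength: ¬fast=1−0.22=0.78, nominal=0.23; OR[max(a, b)] → w = 0.78

0.78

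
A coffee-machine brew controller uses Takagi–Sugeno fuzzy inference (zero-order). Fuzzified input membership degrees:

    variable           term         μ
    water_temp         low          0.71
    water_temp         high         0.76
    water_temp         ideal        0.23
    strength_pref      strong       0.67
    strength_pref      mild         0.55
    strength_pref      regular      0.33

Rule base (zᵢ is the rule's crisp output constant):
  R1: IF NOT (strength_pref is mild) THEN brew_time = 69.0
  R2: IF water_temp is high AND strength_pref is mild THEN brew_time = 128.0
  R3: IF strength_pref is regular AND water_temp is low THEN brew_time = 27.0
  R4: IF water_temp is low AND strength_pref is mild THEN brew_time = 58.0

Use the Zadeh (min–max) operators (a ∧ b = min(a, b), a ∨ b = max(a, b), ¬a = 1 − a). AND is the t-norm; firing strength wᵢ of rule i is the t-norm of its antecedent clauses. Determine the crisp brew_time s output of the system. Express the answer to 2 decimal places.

R1 (z=69.0): ¬mild=1−0.55=0.45 → w = 0.45
R2 (z=128.0): high=0.76, mild=0.55; AND[min(a, b)] → w = 0.55
R3 (z=27.0): regular=0.33, low=0.71; AND[min(a, b)] → w = 0.33
R4 (z=58.0): low=0.71, mild=0.55; AND[min(a, b)] → w = 0.55
Weighted average = (0.45·69.0 + 0.55·128.0 + 0.33·27.0 + 0.55·58.0) / (0.45 + 0.55 + 0.33 + 0.55)
  = 142.2600 / 1.8800 = 75.67

75.67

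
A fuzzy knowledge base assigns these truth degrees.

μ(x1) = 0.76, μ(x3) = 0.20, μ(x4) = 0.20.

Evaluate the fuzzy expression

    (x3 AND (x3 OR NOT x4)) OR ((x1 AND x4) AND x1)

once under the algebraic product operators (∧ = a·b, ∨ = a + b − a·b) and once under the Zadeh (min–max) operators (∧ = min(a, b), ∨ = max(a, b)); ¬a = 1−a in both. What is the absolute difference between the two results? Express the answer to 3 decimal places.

Under algebraic product:
  NOT x4 = 1 − 0.2000 = 0.8000
  x3 OR NOT x4 = a + b − a·b on (0.2000, 0.8000) = 0.8400
  x3 AND (x3 OR NOT x4) = a·b on (0.2000, 0.8400) = 0.1680
  x1 AND x4 = a·b on (0.7600, 0.2000) = 0.1520
  (x1 AND x4) AND x1 = a·b on (0.1520, 0.7600) = 0.1155
  (x3 AND (x3 OR NOT x4)) OR ((x1 AND x4) AND x1) = a + b − a·b on (0.1680, 0.1155) = 0.2641
  → value = 0.2641
Under Zadeh (min–max):
  NOT x4 = 1 − 0.20 = 0.80
  x3 OR NOT x4 = max(a, b) on (0.20, 0.80) = 0.80
  x3 AND (x3 OR NOT x4) = min(a, b) on (0.20, 0.80) = 0.20
  x1 AND x4 = min(a, b) on (0.76, 0.20) = 0.20
  (x1 AND x4) AND x1 = min(a, b) on (0.20, 0.76) = 0.20
  (x3 AND (x3 OR NOT x4)) OR ((x1 AND x4) AND x1) = max(a, b) on (0.20, 0.20) = 0.20
  → value = 0.2000
|0.2641 − 0.2000| = 0.064

0.064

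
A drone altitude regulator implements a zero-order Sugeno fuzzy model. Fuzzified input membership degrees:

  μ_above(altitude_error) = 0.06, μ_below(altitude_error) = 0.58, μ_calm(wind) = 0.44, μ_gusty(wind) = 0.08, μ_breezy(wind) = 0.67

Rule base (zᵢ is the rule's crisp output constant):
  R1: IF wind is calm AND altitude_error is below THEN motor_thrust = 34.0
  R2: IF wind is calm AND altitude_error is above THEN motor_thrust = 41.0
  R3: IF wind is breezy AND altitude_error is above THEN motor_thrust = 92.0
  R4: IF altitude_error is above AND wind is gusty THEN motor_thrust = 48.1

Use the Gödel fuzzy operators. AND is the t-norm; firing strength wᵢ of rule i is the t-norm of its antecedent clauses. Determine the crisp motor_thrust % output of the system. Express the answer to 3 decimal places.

41.655

R1 (z=34.0): calm=0.44, below=0.58; AND[min(a, b)] → w = 0.44
R2 (z=41.0): calm=0.44, above=0.06; AND[min(a, b)] → w = 0.06
R3 (z=92.0): breezy=0.67, above=0.06; AND[min(a, b)] → w = 0.06
R4 (z=48.1): above=0.06, gusty=0.08; AND[min(a, b)] → w = 0.06
Weighted average = (0.44·34.0 + 0.06·41.0 + 0.06·92.0 + 0.06·48.1) / (0.44 + 0.06 + 0.06 + 0.06)
  = 25.8260 / 0.6200 = 41.655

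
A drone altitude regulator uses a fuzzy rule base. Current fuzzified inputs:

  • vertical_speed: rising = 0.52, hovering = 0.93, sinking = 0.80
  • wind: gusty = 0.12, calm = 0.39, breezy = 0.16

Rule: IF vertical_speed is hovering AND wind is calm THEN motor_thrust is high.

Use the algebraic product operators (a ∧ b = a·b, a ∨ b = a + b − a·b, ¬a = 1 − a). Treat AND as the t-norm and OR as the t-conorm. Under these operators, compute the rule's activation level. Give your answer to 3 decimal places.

firing strength: hovering=0.93, calm=0.39; AND[a·b] → w = 0.3627

0.363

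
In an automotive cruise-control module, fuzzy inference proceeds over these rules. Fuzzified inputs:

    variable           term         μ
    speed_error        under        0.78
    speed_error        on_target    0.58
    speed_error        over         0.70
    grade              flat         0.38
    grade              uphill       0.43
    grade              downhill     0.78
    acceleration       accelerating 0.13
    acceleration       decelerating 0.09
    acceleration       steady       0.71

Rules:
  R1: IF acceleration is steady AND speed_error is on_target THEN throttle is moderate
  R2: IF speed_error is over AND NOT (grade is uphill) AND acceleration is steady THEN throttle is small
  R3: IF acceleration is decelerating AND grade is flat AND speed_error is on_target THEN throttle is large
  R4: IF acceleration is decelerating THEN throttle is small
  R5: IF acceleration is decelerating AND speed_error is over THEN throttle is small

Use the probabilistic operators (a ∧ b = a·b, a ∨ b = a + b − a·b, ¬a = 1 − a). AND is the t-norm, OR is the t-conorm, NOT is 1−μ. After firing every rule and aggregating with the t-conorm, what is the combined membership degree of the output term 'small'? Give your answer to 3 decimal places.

0.389

R1: steady=0.71, on_target=0.58; AND[a·b] → w = 0.4118
R2: over=0.70, ¬uphill=1−0.43=0.57, steady=0.71; AND[a·b] → w = 0.2833
R3: decelerating=0.09, flat=0.38, on_target=0.58; AND[a·b] → w = 0.0198
R4: decelerating=0.09 → w = 0.0900
R5: decelerating=0.09, over=0.70; AND[a·b] → w = 0.0630
Rules with consequent 'small': {R2, R4, R5} → strengths 0.2833, 0.0900, 0.0630
Aggregate via t-conorm [a + b − a·b]: 0.3889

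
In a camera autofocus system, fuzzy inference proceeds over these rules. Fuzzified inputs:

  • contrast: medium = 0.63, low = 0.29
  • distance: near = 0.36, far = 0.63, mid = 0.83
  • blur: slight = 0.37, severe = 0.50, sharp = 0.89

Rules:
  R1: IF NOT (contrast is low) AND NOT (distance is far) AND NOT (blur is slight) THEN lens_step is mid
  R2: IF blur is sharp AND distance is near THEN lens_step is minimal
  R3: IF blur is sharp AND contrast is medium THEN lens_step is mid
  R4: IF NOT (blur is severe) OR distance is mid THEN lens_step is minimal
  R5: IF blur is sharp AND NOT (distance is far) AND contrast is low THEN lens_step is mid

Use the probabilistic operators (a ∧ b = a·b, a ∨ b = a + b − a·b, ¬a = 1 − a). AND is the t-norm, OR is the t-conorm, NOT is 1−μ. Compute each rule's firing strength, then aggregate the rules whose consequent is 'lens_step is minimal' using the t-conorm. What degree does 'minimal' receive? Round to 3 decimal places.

0.942

R1: ¬low=1−0.29=0.71, ¬far=1−0.63=0.37, ¬slight=1−0.37=0.63; AND[a·b] → w = 0.1655
R2: sharp=0.89, near=0.36; AND[a·b] → w = 0.3204
R3: sharp=0.89, medium=0.63; AND[a·b] → w = 0.5607
R4: ¬severe=1−0.50=0.50, mid=0.83; OR[a + b − a·b] → w = 0.9150
R5: sharp=0.89, ¬far=1−0.63=0.37, low=0.29; AND[a·b] → w = 0.0955
Rules with consequent 'minimal': {R2, R4} → strengths 0.3204, 0.9150
Aggregate via t-conorm [a + b − a·b]: 0.9422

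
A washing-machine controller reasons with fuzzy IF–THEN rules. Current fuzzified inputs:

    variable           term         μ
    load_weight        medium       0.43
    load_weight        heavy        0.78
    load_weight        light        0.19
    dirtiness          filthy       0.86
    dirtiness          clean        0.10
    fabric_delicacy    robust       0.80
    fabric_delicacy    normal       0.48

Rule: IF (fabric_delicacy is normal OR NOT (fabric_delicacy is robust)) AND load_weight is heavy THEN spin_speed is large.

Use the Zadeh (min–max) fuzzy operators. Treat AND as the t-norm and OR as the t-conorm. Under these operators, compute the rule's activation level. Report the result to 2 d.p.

firing strength: (normal=0.48 OR ¬robust=1−0.80=0.20) = 0.48; AND[min(a, b)] with heavy=0.78 → w = 0.48

0.48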